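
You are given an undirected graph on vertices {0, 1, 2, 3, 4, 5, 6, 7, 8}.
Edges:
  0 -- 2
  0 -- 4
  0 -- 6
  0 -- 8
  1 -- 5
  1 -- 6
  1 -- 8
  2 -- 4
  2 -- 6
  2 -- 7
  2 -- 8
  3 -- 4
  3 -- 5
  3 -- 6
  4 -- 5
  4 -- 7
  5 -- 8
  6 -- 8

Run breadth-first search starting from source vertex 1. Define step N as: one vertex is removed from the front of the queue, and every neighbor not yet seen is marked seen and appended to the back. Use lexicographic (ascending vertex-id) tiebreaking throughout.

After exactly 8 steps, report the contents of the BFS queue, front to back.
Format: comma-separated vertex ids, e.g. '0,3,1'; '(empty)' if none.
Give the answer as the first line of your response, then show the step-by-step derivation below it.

7

step 1: dequeue 1; queue=[5,6,8]; order=1
step 2: dequeue 5; queue=[6,8,3,4]; order=1,5
step 3: dequeue 6; queue=[8,3,4,0,2]; order=1,5,6
step 4: dequeue 8; queue=[3,4,0,2]; order=1,5,6,8
step 5: dequeue 3; queue=[4,0,2]; order=1,5,6,8,3
step 6: dequeue 4; queue=[0,2,7]; order=1,5,6,8,3,4
step 7: dequeue 0; queue=[2,7]; order=1,5,6,8,3,4,0
step 8: dequeue 2; queue=[7]; order=1,5,6,8,3,4,0,2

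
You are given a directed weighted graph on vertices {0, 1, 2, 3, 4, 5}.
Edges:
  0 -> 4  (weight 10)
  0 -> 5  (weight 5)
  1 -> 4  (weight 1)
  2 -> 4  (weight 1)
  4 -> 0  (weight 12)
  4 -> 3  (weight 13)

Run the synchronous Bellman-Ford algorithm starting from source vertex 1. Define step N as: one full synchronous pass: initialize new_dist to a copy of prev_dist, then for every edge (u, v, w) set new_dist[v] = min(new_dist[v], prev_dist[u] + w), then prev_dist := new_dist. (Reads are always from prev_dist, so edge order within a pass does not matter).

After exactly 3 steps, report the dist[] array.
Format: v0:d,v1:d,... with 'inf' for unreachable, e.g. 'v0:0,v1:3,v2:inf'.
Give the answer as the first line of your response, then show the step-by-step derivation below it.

v0:13,v1:0,v2:inf,v3:14,v4:1,v5:18

step 1: dist = v0:inf,v1:0,v2:inf,v3:inf,v4:1,v5:inf
step 2: dist = v0:13,v1:0,v2:inf,v3:14,v4:1,v5:inf
step 3: dist = v0:13,v1:0,v2:inf,v3:14,v4:1,v5:18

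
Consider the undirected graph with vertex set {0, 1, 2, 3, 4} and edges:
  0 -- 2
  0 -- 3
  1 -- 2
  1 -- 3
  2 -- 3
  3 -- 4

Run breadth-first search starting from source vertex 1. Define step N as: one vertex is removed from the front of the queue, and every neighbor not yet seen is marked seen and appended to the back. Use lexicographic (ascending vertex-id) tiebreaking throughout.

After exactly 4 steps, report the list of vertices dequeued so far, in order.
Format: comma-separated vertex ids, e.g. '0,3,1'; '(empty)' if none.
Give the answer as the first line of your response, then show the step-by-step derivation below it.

1,2,3,0

step 1: dequeue 1; queue=[2,3]; order=1
step 2: dequeue 2; queue=[3,0]; order=1,2
step 3: dequeue 3; queue=[0,4]; order=1,2,3
step 4: dequeue 0; queue=[4]; order=1,2,3,0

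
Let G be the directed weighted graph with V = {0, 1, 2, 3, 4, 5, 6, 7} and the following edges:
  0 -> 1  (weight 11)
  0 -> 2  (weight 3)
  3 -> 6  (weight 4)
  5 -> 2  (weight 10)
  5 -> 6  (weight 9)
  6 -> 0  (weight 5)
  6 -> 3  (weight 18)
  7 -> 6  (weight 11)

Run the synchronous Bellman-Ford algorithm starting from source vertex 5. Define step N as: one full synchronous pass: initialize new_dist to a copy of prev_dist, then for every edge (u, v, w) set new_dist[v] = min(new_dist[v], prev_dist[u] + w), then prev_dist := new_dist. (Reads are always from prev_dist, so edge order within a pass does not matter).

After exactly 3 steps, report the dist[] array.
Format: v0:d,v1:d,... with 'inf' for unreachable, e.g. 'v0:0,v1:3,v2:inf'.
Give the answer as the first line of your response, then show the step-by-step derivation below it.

v0:14,v1:25,v2:10,v3:27,v4:inf,v5:0,v6:9,v7:inf

step 1: dist = v0:inf,v1:inf,v2:10,v3:inf,v4:inf,v5:0,v6:9,v7:inf
step 2: dist = v0:14,v1:inf,v2:10,v3:27,v4:inf,v5:0,v6:9,v7:inf
step 3: dist = v0:14,v1:25,v2:10,v3:27,v4:inf,v5:0,v6:9,v7:inf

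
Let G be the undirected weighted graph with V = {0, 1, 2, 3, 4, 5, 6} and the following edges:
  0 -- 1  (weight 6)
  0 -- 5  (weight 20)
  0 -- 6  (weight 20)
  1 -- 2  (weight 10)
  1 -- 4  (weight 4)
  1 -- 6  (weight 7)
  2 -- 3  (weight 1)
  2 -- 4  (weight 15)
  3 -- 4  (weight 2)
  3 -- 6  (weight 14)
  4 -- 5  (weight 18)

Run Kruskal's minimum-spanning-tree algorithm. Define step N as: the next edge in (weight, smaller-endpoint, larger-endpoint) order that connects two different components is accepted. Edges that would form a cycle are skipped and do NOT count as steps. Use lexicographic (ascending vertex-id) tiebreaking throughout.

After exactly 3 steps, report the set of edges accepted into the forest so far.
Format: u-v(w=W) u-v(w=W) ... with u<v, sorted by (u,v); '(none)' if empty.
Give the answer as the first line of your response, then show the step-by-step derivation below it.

1-4(w=4) 2-3(w=1) 3-4(w=2)

step 1: add edge 2-3 (w=1); MST = {2-3(w=1)}
step 2: add edge 3-4 (w=2); MST = {2-3(w=1) 3-4(w=2)}
step 3: add edge 1-4 (w=4); MST = {1-4(w=4) 2-3(w=1) 3-4(w=2)}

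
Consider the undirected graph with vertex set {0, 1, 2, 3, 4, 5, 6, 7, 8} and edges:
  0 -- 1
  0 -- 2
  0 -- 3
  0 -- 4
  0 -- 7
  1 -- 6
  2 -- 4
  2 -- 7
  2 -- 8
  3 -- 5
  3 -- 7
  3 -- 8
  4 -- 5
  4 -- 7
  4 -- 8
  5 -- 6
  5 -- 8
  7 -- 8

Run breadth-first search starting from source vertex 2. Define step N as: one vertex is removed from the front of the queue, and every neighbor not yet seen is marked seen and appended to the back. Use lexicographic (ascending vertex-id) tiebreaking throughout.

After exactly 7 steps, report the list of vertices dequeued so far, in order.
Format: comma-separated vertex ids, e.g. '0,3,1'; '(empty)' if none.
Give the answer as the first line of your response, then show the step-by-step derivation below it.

2,0,4,7,8,1,3

step 1: dequeue 2; queue=[0,4,7,8]; order=2
step 2: dequeue 0; queue=[4,7,8,1,3]; order=2,0
step 3: dequeue 4; queue=[7,8,1,3,5]; order=2,0,4
step 4: dequeue 7; queue=[8,1,3,5]; order=2,0,4,7
step 5: dequeue 8; queue=[1,3,5]; order=2,0,4,7,8
step 6: dequeue 1; queue=[3,5,6]; order=2,0,4,7,8,1
step 7: dequeue 3; queue=[5,6]; order=2,0,4,7,8,1,3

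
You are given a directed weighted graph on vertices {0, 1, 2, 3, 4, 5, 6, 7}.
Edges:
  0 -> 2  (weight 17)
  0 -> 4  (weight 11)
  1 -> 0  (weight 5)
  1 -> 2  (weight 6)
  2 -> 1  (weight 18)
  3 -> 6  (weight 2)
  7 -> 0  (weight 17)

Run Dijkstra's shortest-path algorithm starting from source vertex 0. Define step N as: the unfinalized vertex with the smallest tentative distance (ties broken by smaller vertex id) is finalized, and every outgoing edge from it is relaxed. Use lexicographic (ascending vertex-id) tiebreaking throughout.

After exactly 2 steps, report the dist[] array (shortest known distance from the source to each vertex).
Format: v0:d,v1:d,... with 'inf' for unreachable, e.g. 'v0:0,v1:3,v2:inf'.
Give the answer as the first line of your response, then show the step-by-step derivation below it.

v0:0,v1:inf,v2:17,v3:inf,v4:11,v5:inf,v6:inf,v7:inf

step 1: dist = v0:0,v1:inf,v2:17,v3:inf,v4:11,v5:inf,v6:inf,v7:inf
step 2: dist = v0:0,v1:inf,v2:17,v3:inf,v4:11,v5:inf,v6:inf,v7:inf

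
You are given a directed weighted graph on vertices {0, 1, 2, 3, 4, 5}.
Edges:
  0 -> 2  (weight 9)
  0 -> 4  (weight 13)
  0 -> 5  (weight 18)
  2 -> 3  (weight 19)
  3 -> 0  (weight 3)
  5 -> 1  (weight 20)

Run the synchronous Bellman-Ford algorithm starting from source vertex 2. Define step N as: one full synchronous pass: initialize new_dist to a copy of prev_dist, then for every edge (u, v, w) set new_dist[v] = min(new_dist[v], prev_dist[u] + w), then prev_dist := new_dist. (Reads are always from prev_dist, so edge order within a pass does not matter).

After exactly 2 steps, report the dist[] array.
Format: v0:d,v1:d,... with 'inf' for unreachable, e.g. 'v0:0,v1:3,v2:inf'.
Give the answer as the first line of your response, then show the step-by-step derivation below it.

v0:22,v1:inf,v2:0,v3:19,v4:inf,v5:inf

step 1: dist = v0:inf,v1:inf,v2:0,v3:19,v4:inf,v5:inf
step 2: dist = v0:22,v1:inf,v2:0,v3:19,v4:inf,v5:inf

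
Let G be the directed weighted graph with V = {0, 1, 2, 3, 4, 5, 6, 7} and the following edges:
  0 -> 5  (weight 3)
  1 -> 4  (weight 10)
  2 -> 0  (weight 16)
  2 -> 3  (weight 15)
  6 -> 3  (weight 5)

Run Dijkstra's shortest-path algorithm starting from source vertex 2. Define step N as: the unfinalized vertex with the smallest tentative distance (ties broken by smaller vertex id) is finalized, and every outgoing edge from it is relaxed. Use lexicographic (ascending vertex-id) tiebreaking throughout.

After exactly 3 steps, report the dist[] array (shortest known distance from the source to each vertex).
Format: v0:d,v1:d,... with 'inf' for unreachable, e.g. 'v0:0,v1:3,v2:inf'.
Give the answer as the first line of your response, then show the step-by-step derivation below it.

v0:16,v1:inf,v2:0,v3:15,v4:inf,v5:19,v6:inf,v7:inf

step 1: dist = v0:16,v1:inf,v2:0,v3:15,v4:inf,v5:inf,v6:inf,v7:inf
step 2: dist = v0:16,v1:inf,v2:0,v3:15,v4:inf,v5:inf,v6:inf,v7:inf
step 3: dist = v0:16,v1:inf,v2:0,v3:15,v4:inf,v5:19,v6:inf,v7:inf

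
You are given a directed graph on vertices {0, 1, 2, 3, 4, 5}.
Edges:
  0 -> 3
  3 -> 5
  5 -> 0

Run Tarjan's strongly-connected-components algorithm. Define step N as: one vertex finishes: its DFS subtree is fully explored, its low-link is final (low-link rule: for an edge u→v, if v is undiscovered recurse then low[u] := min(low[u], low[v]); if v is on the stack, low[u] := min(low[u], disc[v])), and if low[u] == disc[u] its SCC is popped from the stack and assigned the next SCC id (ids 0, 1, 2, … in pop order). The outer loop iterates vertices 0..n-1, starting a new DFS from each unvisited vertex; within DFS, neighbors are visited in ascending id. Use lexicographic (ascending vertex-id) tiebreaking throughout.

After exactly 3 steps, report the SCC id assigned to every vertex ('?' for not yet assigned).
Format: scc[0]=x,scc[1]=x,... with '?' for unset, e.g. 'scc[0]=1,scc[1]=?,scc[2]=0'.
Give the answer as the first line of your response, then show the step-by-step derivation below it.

scc[0]=0,scc[1]=?,scc[2]=?,scc[3]=0,scc[4]=?,scc[5]=0

step 1: low=(low[0]=0,low[1]=?,low[2]=?,low[3]=1,low[4]=?,low[5]=0); scc=(scc[0]=?,scc[1]=?,scc[2]=?,scc[3]=?,scc[4]=?,scc[5]=?)
step 2: low=(low[0]=0,low[1]=?,low[2]=?,low[3]=0,low[4]=?,low[5]=0); scc=(scc[0]=?,scc[1]=?,scc[2]=?,scc[3]=?,scc[4]=?,scc[5]=?)
step 3: low=(low[0]=0,low[1]=?,low[2]=?,low[3]=0,low[4]=?,low[5]=0); scc=(scc[0]=0,scc[1]=?,scc[2]=?,scc[3]=0,scc[4]=?,scc[5]=0)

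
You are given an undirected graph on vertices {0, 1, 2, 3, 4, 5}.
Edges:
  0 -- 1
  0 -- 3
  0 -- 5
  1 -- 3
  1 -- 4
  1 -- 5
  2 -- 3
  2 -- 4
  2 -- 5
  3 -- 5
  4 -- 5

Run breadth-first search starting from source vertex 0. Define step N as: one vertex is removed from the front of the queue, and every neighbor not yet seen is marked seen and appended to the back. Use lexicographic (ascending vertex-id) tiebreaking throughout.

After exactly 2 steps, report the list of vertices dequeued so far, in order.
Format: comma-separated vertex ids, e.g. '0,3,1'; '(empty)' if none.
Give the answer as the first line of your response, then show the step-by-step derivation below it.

0,1

step 1: dequeue 0; queue=[1,3,5]; order=0
step 2: dequeue 1; queue=[3,5,4]; order=0,1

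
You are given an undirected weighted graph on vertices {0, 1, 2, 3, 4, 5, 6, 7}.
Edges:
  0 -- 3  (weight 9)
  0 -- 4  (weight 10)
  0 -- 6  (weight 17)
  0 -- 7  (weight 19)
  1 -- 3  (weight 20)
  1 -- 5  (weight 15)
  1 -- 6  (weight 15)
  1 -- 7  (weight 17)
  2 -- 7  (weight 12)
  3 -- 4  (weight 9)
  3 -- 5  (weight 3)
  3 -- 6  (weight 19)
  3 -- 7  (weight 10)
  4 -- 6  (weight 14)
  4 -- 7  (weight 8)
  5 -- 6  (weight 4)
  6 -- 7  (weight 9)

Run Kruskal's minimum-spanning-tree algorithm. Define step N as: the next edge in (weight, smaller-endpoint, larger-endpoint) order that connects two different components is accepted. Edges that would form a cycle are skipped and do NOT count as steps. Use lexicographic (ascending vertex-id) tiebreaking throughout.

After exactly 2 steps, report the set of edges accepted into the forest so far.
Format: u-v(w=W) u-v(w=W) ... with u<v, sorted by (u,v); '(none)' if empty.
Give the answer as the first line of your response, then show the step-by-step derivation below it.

3-5(w=3) 5-6(w=4)

step 1: add edge 3-5 (w=3); MST = {3-5(w=3)}
step 2: add edge 5-6 (w=4); MST = {3-5(w=3) 5-6(w=4)}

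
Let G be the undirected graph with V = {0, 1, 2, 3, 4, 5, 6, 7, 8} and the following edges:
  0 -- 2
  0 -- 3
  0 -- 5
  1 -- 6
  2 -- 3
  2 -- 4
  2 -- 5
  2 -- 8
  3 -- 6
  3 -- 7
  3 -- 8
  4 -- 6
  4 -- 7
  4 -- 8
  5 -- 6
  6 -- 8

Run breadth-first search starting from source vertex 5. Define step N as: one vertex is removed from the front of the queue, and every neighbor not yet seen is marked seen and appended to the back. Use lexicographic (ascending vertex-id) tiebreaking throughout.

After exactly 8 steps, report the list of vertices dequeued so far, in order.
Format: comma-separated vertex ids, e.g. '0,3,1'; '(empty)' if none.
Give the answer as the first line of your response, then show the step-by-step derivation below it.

5,0,2,6,3,4,8,1

step 1: dequeue 5; queue=[0,2,6]; order=5
step 2: dequeue 0; queue=[2,6,3]; order=5,0
step 3: dequeue 2; queue=[6,3,4,8]; order=5,0,2
step 4: dequeue 6; queue=[3,4,8,1]; order=5,0,2,6
step 5: dequeue 3; queue=[4,8,1,7]; order=5,0,2,6,3
step 6: dequeue 4; queue=[8,1,7]; order=5,0,2,6,3,4
step 7: dequeue 8; queue=[1,7]; order=5,0,2,6,3,4,8
step 8: dequeue 1; queue=[7]; order=5,0,2,6,3,4,8,1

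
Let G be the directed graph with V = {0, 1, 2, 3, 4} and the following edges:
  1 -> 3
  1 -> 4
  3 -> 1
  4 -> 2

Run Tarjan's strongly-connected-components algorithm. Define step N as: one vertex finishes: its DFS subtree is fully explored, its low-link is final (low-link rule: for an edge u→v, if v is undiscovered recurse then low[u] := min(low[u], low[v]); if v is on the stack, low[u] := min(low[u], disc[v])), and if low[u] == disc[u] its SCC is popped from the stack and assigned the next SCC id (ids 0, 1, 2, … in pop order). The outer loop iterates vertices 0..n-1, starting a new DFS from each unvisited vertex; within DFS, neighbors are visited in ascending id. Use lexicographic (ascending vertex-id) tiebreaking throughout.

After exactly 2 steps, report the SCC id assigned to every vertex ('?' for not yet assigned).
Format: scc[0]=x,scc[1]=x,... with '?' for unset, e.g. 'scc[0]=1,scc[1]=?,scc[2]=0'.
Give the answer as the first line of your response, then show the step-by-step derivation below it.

scc[0]=0,scc[1]=?,scc[2]=?,scc[3]=?,scc[4]=?

step 1: low=(low[0]=0,low[1]=?,low[2]=?,low[3]=?,low[4]=?); scc=(scc[0]=0,scc[1]=?,scc[2]=?,scc[3]=?,scc[4]=?)
step 2: low=(low[0]=0,low[1]=1,low[2]=?,low[3]=1,low[4]=?); scc=(scc[0]=0,scc[1]=?,scc[2]=?,scc[3]=?,scc[4]=?)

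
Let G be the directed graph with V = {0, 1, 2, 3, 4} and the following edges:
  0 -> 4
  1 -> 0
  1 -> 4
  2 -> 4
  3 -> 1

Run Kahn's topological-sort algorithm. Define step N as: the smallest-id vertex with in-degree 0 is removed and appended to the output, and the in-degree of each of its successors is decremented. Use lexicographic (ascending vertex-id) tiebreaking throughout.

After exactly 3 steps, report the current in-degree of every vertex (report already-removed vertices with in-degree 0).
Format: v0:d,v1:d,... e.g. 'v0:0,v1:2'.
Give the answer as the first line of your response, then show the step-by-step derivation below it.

v0:0,v1:0,v2:0,v3:0,v4:1

step 1: output 2; order=[2]; indeg=(1,1,0,0,2)
step 2: output 3; order=[2,3]; indeg=(1,0,0,0,2)
step 3: output 1; order=[2,3,1]; indeg=(0,0,0,0,1)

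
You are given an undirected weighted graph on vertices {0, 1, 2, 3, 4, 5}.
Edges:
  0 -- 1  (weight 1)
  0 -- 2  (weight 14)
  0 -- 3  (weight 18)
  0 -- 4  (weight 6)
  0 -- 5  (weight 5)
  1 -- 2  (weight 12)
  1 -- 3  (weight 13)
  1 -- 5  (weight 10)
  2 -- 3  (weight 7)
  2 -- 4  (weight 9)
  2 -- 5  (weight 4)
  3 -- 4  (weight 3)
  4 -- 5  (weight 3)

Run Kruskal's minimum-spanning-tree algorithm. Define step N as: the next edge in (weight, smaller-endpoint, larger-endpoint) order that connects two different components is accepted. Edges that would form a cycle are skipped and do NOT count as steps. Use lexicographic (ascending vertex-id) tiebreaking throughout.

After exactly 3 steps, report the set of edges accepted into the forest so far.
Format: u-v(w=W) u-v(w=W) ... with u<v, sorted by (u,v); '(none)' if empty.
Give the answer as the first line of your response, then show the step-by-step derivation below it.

0-1(w=1) 3-4(w=3) 4-5(w=3)

step 1: add edge 0-1 (w=1); MST = {0-1(w=1)}
step 2: add edge 3-4 (w=3); MST = {0-1(w=1) 3-4(w=3)}
step 3: add edge 4-5 (w=3); MST = {0-1(w=1) 3-4(w=3) 4-5(w=3)}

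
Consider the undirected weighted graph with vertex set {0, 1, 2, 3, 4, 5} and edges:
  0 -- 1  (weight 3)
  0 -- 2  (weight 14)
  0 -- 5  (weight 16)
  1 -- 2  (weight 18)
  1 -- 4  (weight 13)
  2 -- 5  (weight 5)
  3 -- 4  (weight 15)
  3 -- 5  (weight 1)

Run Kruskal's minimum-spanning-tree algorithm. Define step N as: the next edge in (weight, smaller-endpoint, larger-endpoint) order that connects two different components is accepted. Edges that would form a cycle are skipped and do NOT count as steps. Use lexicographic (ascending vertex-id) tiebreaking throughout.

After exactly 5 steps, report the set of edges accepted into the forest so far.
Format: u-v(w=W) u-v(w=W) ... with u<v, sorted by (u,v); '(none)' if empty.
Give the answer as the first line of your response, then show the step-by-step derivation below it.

0-1(w=3) 0-2(w=14) 1-4(w=13) 2-5(w=5) 3-5(w=1)

step 1: add edge 3-5 (w=1); MST = {3-5(w=1)}
step 2: add edge 0-1 (w=3); MST = {0-1(w=3) 3-5(w=1)}
step 3: add edge 2-5 (w=5); MST = {0-1(w=3) 2-5(w=5) 3-5(w=1)}
step 4: add edge 1-4 (w=13); MST = {0-1(w=3) 1-4(w=13) 2-5(w=5) 3-5(w=1)}
step 5: add edge 0-2 (w=14); MST = {0-1(w=3) 0-2(w=14) 1-4(w=13) 2-5(w=5) 3-5(w=1)}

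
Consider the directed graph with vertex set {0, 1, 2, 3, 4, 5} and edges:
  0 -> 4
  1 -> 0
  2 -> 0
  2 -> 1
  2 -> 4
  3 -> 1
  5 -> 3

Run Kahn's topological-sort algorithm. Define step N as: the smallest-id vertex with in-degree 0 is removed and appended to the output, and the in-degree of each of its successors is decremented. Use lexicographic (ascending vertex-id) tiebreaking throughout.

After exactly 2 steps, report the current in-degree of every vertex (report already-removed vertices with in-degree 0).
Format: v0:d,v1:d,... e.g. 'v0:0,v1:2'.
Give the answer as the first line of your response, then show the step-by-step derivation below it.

v0:1,v1:1,v2:0,v3:0,v4:1,v5:0

step 1: output 2; order=[2]; indeg=(1,1,0,1,1,0)
step 2: output 5; order=[2,5]; indeg=(1,1,0,0,1,0)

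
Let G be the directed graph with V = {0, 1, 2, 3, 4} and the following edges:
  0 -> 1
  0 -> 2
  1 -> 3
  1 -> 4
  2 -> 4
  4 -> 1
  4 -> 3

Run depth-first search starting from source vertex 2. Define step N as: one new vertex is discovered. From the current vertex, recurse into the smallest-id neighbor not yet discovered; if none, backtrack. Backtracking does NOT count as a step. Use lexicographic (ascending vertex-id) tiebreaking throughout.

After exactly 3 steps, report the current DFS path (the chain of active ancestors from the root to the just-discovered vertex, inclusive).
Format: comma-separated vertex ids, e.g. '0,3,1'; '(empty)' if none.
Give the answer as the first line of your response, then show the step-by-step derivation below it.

2,4,1

step 1: discover 2; path=2; order=2
step 2: discover 4; path=2>4; order=2,4
step 3: discover 1; path=2>4>1; order=2,4,1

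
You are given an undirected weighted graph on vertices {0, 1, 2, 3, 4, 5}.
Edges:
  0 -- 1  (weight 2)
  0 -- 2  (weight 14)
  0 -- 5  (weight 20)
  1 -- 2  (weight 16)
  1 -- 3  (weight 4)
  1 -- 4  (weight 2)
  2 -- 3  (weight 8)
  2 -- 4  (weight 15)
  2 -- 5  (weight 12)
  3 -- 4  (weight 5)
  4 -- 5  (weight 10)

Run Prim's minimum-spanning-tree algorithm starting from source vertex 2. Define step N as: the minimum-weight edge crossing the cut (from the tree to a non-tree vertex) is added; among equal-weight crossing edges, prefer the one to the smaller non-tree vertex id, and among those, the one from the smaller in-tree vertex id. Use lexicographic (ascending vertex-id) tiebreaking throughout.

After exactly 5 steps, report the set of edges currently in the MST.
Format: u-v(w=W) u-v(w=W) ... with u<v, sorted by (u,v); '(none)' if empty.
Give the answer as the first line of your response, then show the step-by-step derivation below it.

0-1(w=2) 1-3(w=4) 1-4(w=2) 2-3(w=8) 4-5(w=10)

step 1: add edge 2-3 (w=8); MST = {2-3(w=8)}
step 2: add edge 1-3 (w=4); MST = {1-3(w=4) 2-3(w=8)}
step 3: add edge 0-1 (w=2); MST = {0-1(w=2) 1-3(w=4) 2-3(w=8)}
step 4: add edge 1-4 (w=2); MST = {0-1(w=2) 1-3(w=4) 1-4(w=2) 2-3(w=8)}
step 5: add edge 4-5 (w=10); MST = {0-1(w=2) 1-3(w=4) 1-4(w=2) 2-3(w=8) 4-5(w=10)}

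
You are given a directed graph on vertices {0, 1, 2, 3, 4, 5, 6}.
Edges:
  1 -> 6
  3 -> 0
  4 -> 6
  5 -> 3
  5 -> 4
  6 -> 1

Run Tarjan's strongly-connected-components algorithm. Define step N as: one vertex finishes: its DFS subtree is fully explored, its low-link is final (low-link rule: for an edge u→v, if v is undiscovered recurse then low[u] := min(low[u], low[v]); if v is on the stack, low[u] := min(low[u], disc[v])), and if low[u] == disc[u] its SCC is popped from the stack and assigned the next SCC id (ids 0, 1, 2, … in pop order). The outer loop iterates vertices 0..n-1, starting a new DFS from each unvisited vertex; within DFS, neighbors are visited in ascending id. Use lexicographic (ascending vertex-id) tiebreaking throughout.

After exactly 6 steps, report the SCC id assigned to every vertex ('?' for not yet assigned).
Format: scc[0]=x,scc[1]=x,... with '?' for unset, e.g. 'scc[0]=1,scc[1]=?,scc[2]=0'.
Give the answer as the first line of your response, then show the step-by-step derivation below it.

scc[0]=0,scc[1]=1,scc[2]=2,scc[3]=3,scc[4]=4,scc[5]=?,scc[6]=1

step 1: low=(low[0]=0,low[1]=?,low[2]=?,low[3]=?,low[4]=?,low[5]=?,low[6]=?); scc=(scc[0]=0,scc[1]=?,scc[2]=?,scc[3]=?,scc[4]=?,scc[5]=?,scc[6]=?)
step 2: low=(low[0]=0,low[1]=1,low[2]=?,low[3]=?,low[4]=?,low[5]=?,low[6]=1); scc=(scc[0]=0,scc[1]=?,scc[2]=?,scc[3]=?,scc[4]=?,scc[5]=?,scc[6]=?)
step 3: low=(low[0]=0,low[1]=1,low[2]=?,low[3]=?,low[4]=?,low[5]=?,low[6]=1); scc=(scc[0]=0,scc[1]=1,scc[2]=?,scc[3]=?,scc[4]=?,scc[5]=?,scc[6]=1)
step 4: low=(low[0]=0,low[1]=1,low[2]=3,low[3]=?,low[4]=?,low[5]=?,low[6]=1); scc=(scc[0]=0,scc[1]=1,scc[2]=2,scc[3]=?,scc[4]=?,scc[5]=?,scc[6]=1)
step 5: low=(low[0]=0,low[1]=1,low[2]=3,low[3]=4,low[4]=?,low[5]=?,low[6]=1); scc=(scc[0]=0,scc[1]=1,scc[2]=2,scc[3]=3,scc[4]=?,scc[5]=?,scc[6]=1)
step 6: low=(low[0]=0,low[1]=1,low[2]=3,low[3]=4,low[4]=5,low[5]=?,low[6]=1); scc=(scc[0]=0,scc[1]=1,scc[2]=2,scc[3]=3,scc[4]=4,scc[5]=?,scc[6]=1)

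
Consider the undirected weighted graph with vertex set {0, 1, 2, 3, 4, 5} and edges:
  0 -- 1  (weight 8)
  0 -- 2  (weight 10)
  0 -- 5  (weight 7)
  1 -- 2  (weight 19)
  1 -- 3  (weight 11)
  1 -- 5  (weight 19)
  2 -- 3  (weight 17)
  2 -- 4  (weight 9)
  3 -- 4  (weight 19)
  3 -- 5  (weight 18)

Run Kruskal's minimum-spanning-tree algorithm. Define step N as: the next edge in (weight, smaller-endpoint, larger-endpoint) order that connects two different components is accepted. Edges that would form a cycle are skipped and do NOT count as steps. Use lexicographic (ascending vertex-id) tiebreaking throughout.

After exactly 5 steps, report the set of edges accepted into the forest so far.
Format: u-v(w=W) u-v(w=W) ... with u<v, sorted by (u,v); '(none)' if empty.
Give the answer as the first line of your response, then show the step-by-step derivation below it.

0-1(w=8) 0-2(w=10) 0-5(w=7) 1-3(w=11) 2-4(w=9)

step 1: add edge 0-5 (w=7); MST = {0-5(w=7)}
step 2: add edge 0-1 (w=8); MST = {0-1(w=8) 0-5(w=7)}
step 3: add edge 2-4 (w=9); MST = {0-1(w=8) 0-5(w=7) 2-4(w=9)}
step 4: add edge 0-2 (w=10); MST = {0-1(w=8) 0-2(w=10) 0-5(w=7) 2-4(w=9)}
step 5: add edge 1-3 (w=11); MST = {0-1(w=8) 0-2(w=10) 0-5(w=7) 1-3(w=11) 2-4(w=9)}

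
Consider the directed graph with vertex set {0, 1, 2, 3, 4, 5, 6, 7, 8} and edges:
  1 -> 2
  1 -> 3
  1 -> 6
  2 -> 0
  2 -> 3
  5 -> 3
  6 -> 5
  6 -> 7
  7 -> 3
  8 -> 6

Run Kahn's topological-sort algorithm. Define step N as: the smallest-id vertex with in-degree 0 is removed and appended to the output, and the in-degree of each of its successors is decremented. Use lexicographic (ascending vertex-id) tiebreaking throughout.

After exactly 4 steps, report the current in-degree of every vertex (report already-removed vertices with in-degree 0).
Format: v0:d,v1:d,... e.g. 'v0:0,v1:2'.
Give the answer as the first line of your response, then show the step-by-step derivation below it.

v0:0,v1:0,v2:0,v3:2,v4:0,v5:1,v6:1,v7:1,v8:0

step 1: output 1; order=[1]; indeg=(1,0,0,3,0,1,1,1,0)
step 2: output 2; order=[1,2]; indeg=(0,0,0,2,0,1,1,1,0)
step 3: output 0; order=[1,2,0]; indeg=(0,0,0,2,0,1,1,1,0)
step 4: output 4; order=[1,2,0,4]; indeg=(0,0,0,2,0,1,1,1,0)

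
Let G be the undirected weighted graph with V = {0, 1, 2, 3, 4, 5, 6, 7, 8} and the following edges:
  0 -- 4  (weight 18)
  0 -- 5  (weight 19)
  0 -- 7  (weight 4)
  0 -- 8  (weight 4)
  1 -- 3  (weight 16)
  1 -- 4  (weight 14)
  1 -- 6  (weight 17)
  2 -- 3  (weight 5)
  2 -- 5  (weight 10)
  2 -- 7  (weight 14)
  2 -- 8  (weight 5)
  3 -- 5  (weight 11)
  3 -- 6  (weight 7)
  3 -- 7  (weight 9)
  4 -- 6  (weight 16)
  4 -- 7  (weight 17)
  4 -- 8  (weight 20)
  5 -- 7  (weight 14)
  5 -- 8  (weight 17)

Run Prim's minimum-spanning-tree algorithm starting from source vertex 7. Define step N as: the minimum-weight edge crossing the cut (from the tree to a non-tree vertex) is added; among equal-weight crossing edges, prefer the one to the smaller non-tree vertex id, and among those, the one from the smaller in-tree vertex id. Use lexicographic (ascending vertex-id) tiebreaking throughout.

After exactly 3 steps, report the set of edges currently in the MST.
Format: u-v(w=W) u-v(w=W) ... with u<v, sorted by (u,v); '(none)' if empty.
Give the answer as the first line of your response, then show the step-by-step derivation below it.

0-7(w=4) 0-8(w=4) 2-8(w=5)

step 1: add edge 0-7 (w=4); MST = {0-7(w=4)}
step 2: add edge 0-8 (w=4); MST = {0-7(w=4) 0-8(w=4)}
step 3: add edge 2-8 (w=5); MST = {0-7(w=4) 0-8(w=4) 2-8(w=5)}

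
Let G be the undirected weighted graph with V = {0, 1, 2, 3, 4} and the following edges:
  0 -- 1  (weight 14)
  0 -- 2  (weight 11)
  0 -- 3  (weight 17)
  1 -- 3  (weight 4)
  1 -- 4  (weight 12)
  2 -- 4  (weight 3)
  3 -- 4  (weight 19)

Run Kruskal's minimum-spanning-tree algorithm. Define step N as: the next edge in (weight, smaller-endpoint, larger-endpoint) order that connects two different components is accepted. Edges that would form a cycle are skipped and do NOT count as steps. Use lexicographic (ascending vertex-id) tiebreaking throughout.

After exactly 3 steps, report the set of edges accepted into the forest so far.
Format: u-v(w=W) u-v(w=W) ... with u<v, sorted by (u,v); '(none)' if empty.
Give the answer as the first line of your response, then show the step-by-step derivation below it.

0-2(w=11) 1-3(w=4) 2-4(w=3)

step 1: add edge 2-4 (w=3); MST = {2-4(w=3)}
step 2: add edge 1-3 (w=4); MST = {1-3(w=4) 2-4(w=3)}
step 3: add edge 0-2 (w=11); MST = {0-2(w=11) 1-3(w=4) 2-4(w=3)}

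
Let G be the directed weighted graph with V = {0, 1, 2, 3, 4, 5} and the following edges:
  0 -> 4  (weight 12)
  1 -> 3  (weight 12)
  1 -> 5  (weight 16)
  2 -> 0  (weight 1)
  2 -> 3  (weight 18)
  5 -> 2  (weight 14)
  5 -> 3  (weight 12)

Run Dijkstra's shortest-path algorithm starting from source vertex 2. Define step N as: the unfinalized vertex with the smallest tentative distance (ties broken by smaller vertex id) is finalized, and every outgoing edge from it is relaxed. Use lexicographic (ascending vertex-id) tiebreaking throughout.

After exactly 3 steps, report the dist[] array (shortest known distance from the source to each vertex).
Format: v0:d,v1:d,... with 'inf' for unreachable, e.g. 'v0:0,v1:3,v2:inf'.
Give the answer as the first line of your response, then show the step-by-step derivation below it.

v0:1,v1:inf,v2:0,v3:18,v4:13,v5:inf

step 1: dist = v0:1,v1:inf,v2:0,v3:18,v4:inf,v5:inf
step 2: dist = v0:1,v1:inf,v2:0,v3:18,v4:13,v5:inf
step 3: dist = v0:1,v1:inf,v2:0,v3:18,v4:13,v5:inf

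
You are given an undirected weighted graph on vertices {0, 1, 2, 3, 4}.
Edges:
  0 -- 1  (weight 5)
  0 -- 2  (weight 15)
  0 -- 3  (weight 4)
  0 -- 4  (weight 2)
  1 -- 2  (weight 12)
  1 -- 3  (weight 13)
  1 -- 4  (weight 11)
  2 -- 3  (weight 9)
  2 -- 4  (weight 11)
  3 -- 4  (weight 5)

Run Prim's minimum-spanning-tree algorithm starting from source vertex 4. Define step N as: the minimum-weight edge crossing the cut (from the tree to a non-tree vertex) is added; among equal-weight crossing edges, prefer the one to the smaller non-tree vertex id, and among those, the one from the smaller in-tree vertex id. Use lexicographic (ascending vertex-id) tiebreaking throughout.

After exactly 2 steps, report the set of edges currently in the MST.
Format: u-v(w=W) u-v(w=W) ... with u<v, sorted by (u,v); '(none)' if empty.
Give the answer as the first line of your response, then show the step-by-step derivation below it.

0-3(w=4) 0-4(w=2)

step 1: add edge 0-4 (w=2); MST = {0-4(w=2)}
step 2: add edge 0-3 (w=4); MST = {0-3(w=4) 0-4(w=2)}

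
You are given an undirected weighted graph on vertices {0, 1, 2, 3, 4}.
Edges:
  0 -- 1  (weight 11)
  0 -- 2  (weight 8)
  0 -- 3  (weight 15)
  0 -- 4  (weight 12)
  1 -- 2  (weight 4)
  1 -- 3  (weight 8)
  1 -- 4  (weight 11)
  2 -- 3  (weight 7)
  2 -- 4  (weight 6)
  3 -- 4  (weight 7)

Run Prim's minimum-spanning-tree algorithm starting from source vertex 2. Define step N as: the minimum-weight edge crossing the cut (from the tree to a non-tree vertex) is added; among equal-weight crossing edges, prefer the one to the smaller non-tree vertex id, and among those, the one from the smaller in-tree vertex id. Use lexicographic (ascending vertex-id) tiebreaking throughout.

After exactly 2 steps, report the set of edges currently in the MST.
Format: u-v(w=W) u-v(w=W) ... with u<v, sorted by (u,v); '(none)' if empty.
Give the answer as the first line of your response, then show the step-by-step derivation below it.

1-2(w=4) 2-4(w=6)

step 1: add edge 1-2 (w=4); MST = {1-2(w=4)}
step 2: add edge 2-4 (w=6); MST = {1-2(w=4) 2-4(w=6)}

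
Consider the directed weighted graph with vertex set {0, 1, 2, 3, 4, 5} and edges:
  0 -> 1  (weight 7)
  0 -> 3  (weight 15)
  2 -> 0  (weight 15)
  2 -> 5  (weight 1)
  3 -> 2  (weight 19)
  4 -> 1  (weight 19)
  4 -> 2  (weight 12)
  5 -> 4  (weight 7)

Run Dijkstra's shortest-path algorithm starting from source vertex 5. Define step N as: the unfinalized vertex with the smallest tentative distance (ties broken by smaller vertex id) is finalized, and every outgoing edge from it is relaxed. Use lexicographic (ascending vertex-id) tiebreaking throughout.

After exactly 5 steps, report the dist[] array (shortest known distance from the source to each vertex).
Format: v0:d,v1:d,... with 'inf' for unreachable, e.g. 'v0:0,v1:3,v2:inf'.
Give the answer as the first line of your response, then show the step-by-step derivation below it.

v0:34,v1:26,v2:19,v3:49,v4:7,v5:0

step 1: dist = v0:inf,v1:inf,v2:inf,v3:inf,v4:7,v5:0
step 2: dist = v0:inf,v1:26,v2:19,v3:inf,v4:7,v5:0
step 3: dist = v0:34,v1:26,v2:19,v3:inf,v4:7,v5:0
step 4: dist = v0:34,v1:26,v2:19,v3:inf,v4:7,v5:0
step 5: dist = v0:34,v1:26,v2:19,v3:49,v4:7,v5:0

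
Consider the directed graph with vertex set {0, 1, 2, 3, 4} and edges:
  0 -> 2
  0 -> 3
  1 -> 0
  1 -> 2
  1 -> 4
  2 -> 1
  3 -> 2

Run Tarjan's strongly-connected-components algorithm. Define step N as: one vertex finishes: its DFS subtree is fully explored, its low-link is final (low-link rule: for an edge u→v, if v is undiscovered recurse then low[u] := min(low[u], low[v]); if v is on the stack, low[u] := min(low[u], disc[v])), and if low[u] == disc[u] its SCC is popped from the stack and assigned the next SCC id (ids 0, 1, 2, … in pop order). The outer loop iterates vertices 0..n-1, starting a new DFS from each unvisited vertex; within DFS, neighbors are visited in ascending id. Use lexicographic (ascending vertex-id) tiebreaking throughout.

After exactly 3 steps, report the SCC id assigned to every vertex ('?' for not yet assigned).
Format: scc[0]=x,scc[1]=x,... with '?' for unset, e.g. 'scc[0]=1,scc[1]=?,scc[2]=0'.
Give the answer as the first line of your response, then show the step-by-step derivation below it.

scc[0]=?,scc[1]=?,scc[2]=?,scc[3]=?,scc[4]=0

step 1: low=(low[0]=0,low[1]=0,low[2]=1,low[3]=?,low[4]=3); scc=(scc[0]=?,scc[1]=?,scc[2]=?,scc[3]=?,scc[4]=0)
step 2: low=(low[0]=0,low[1]=0,low[2]=1,low[3]=?,low[4]=3); scc=(scc[0]=?,scc[1]=?,scc[2]=?,scc[3]=?,scc[4]=0)
step 3: low=(low[0]=0,low[1]=0,low[2]=0,low[3]=?,low[4]=3); scc=(scc[0]=?,scc[1]=?,scc[2]=?,scc[3]=?,scc[4]=0)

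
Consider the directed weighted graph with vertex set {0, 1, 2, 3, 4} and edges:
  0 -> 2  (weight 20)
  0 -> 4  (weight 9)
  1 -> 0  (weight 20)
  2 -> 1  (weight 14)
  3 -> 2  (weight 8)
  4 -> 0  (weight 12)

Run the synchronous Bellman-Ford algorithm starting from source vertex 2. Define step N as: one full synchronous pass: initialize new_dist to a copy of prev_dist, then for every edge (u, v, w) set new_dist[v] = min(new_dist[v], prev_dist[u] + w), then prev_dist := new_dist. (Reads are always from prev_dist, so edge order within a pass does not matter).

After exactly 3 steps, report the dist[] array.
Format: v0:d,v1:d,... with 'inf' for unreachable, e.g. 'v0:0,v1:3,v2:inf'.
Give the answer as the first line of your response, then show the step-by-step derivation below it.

v0:34,v1:14,v2:0,v3:inf,v4:43

step 1: dist = v0:inf,v1:14,v2:0,v3:inf,v4:inf
step 2: dist = v0:34,v1:14,v2:0,v3:inf,v4:inf
step 3: dist = v0:34,v1:14,v2:0,v3:inf,v4:43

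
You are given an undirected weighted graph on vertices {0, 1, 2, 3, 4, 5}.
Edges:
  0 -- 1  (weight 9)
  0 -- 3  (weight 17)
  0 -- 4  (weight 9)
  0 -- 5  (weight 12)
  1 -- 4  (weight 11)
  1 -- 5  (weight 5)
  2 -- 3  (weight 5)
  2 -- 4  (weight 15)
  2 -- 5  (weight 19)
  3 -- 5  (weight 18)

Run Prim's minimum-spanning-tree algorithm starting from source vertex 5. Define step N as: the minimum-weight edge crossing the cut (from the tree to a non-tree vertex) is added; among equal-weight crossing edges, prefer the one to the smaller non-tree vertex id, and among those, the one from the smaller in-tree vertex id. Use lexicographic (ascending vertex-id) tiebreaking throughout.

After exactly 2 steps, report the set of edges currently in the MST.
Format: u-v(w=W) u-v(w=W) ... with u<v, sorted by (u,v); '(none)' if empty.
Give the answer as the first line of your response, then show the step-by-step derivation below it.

0-1(w=9) 1-5(w=5)

step 1: add edge 1-5 (w=5); MST = {1-5(w=5)}
step 2: add edge 0-1 (w=9); MST = {0-1(w=9) 1-5(w=5)}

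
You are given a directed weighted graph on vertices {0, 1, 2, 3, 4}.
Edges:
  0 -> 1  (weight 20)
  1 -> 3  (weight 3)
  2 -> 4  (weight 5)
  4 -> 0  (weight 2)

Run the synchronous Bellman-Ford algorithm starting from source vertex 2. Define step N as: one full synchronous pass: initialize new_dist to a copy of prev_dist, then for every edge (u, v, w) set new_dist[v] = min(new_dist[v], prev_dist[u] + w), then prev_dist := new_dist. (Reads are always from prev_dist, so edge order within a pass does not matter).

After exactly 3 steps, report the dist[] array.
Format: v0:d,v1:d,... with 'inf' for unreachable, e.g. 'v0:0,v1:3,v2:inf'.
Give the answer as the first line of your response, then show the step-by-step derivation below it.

v0:7,v1:27,v2:0,v3:inf,v4:5

step 1: dist = v0:inf,v1:inf,v2:0,v3:inf,v4:5
step 2: dist = v0:7,v1:inf,v2:0,v3:inf,v4:5
step 3: dist = v0:7,v1:27,v2:0,v3:inf,v4:5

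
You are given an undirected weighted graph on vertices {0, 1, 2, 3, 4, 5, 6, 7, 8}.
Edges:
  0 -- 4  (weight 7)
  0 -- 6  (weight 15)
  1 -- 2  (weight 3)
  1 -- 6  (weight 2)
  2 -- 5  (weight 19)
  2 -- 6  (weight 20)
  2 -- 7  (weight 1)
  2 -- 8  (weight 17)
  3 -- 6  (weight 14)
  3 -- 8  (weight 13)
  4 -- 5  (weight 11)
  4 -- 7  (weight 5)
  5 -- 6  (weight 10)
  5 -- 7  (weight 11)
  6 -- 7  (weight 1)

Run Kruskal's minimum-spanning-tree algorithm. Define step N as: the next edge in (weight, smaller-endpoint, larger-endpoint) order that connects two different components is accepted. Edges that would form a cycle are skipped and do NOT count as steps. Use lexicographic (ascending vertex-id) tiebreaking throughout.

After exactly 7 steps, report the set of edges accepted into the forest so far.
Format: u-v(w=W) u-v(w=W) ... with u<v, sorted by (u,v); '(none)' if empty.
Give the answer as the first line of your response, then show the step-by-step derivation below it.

0-4(w=7) 1-6(w=2) 2-7(w=1) 3-8(w=13) 4-7(w=5) 5-6(w=10) 6-7(w=1)

step 1: add edge 2-7 (w=1); MST = {2-7(w=1)}
step 2: add edge 6-7 (w=1); MST = {2-7(w=1) 6-7(w=1)}
step 3: add edge 1-6 (w=2); MST = {1-6(w=2) 2-7(w=1) 6-7(w=1)}
step 4: add edge 4-7 (w=5); MST = {1-6(w=2) 2-7(w=1) 4-7(w=5) 6-7(w=1)}
step 5: add edge 0-4 (w=7); MST = {0-4(w=7) 1-6(w=2) 2-7(w=1) 4-7(w=5) 6-7(w=1)}
step 6: add edge 5-6 (w=10); MST = {0-4(w=7) 1-6(w=2) 2-7(w=1) 4-7(w=5) 5-6(w=10) 6-7(w=1)}
step 7: add edge 3-8 (w=13); MST = {0-4(w=7) 1-6(w=2) 2-7(w=1) 3-8(w=13) 4-7(w=5) 5-6(w=10) 6-7(w=1)}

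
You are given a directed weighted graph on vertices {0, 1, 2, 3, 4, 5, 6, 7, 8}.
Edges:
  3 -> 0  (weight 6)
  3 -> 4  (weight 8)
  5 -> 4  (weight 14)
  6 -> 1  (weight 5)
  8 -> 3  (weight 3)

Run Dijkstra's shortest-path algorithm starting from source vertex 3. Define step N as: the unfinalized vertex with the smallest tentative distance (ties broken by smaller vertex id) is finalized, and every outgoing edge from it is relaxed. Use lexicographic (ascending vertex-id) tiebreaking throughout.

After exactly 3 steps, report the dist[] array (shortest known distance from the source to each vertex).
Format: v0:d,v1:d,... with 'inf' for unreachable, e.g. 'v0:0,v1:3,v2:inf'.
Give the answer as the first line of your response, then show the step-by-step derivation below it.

v0:6,v1:inf,v2:inf,v3:0,v4:8,v5:inf,v6:inf,v7:inf,v8:inf

step 1: dist = v0:6,v1:inf,v2:inf,v3:0,v4:8,v5:inf,v6:inf,v7:inf,v8:inf
step 2: dist = v0:6,v1:inf,v2:inf,v3:0,v4:8,v5:inf,v6:inf,v7:inf,v8:inf
step 3: dist = v0:6,v1:inf,v2:inf,v3:0,v4:8,v5:inf,v6:inf,v7:inf,v8:inf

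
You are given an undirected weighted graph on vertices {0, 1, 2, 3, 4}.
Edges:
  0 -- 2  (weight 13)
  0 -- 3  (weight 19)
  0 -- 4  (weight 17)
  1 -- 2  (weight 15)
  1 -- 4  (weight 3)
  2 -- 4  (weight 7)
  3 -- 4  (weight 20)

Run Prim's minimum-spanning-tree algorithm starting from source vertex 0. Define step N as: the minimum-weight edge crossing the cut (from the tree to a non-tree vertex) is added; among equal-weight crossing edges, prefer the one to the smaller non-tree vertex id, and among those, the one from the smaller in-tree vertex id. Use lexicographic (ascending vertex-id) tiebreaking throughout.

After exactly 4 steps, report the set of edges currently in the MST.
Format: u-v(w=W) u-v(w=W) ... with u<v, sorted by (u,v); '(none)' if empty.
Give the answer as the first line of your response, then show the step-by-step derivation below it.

0-2(w=13) 0-3(w=19) 1-4(w=3) 2-4(w=7)

step 1: add edge 0-2 (w=13); MST = {0-2(w=13)}
step 2: add edge 2-4 (w=7); MST = {0-2(w=13) 2-4(w=7)}
step 3: add edge 1-4 (w=3); MST = {0-2(w=13) 1-4(w=3) 2-4(w=7)}
step 4: add edge 0-3 (w=19); MST = {0-2(w=13) 0-3(w=19) 1-4(w=3) 2-4(w=7)}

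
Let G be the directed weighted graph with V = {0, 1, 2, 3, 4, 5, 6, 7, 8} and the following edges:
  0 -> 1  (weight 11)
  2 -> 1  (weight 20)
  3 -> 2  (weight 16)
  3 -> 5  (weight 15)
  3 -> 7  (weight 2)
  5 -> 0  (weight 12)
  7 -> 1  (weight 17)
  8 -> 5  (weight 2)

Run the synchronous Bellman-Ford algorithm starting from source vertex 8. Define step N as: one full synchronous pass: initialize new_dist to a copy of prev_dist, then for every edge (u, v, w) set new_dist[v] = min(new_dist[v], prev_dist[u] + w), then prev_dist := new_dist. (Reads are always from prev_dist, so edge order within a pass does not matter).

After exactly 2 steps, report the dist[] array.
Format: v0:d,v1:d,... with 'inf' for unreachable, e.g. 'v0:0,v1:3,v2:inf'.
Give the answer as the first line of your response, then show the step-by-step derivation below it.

v0:14,v1:inf,v2:inf,v3:inf,v4:inf,v5:2,v6:inf,v7:inf,v8:0

step 1: dist = v0:inf,v1:inf,v2:inf,v3:inf,v4:inf,v5:2,v6:inf,v7:inf,v8:0
step 2: dist = v0:14,v1:inf,v2:inf,v3:inf,v4:inf,v5:2,v6:inf,v7:inf,v8:0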